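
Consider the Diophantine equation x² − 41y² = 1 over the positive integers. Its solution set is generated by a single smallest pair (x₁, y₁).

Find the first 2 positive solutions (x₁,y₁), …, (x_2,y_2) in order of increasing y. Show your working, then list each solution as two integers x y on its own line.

√41 → a₀=6, period (2,2,12); ℓ=3 odd so k=5
step 0: (6, 1)  from 6·(1,0) + (0,1)
…
step 4: (826, 129)  from 2·(397,62) + (32,5)
step 5: (2049, 320)  from 2·(826,129) + (397,62)
fundamental: x₁=2049, y₁=320  (since 4198401 − 41·102400 = 1)
(2049+320√41)^2 = 8396801 + 1311360√41

2049 320
8396801 1311360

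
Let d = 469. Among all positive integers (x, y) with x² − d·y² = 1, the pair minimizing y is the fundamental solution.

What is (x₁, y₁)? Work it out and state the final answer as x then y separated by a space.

√469 → a₀=21, period (1,1,1,10,6,10,1,1,1,42); ℓ=10 even so k=9
a_0=21:  p_0=21·1+0=21,  q_0=21·0+1=1
…
a_2=1:  p_2=1·22+21=43,  q_2=1·1+1=2
…
a_5=6:  p_5=6·693+65=4223,  q_5=6·32+3=195
…
a_7=1:  p_7=1·42923+4223=47146,  q_7=1·1982+195=2177
a_8=1:  p_8=1·47146+42923=90069,  q_8=1·2177+1982=4159
a_9=1:  p_9=1·90069+47146=137215,  q_9=1·4159+2177=6336
fundamental: x₁=137215, y₁=6336  (since 18827956225 − 469·40144896 = 1)

137215 6336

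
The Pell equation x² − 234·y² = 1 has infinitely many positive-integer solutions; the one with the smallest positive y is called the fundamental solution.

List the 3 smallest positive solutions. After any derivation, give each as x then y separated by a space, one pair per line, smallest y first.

d=234: √d = [15; 3,2,1,2,1,2,3,30] (ℓ=8, even), read p_7/q_7
step 0: (15, 1)  from 15·(1,0) + (0,1)
…
step 2: (107, 7)  from 2·(46,3) + (15,1)
step 3: (153, 10)  from 1·(107,7) + (46,3)
step 4: (413, 27)  from 2·(153,10) + (107,7)
step 5: (566, 37)  from 1·(413,27) + (153,10)
step 6: (1545, 101)  from 2·(566,37) + (413,27)
step 7: (5201, 340)  from 3·(1545,101) + (566,37)
fundamental: x₁=5201, y₁=340  (since 27050401 − 234·115600 = 1)
n=2: (5201,340)∘(5201,340) = (5201·5201+234·340·340, 5201·340+340·5201) = (54100801,3536680)
n=3: (54100801,3536680)∘(5201,340) = (5201·54100801+234·340·3536680, 5201·3536680+340·54100801) = (562756526801,36788545020)

5201 340
54100801 3536680
562756526801 36788545020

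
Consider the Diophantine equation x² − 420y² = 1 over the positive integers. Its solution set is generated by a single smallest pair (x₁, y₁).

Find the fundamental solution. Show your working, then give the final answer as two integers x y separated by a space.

41 2

√420 = [20; 2,40, …], period ℓ=2 (even) → k=1
a_0=20:  p_0=20·1+0=20,  q_0=20·0+1=1
a_1=2:  p_1=2·20+1=41,  q_1=2·1+0=2
fundamental: x₁=41, y₁=2  (since 1681 − 420·4 = 1)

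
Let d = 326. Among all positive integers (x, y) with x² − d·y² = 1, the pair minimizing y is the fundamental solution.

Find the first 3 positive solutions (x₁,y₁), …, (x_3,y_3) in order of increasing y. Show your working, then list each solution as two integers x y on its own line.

325 18
211249 11700
137311525 7604982

√326 → a₀=18, period (18,36); ℓ=2 even so k=1
a_0=18:  p_0=18·1+0=18,  q_0=18·0+1=1
a_1=18:  p_1=18·18+1=325,  q_1=18·1+0=18
(x₁, y₁) = (325, 18);  325² − 326·18² = 1 ✓
n=2: (325,18)∘(325,18) = (325·325+326·18·18, 325·18+18·325) = (211249,11700)
n=3: (211249,11700)∘(325,18) = (325·211249+326·18·11700, 325·11700+18·211249) = (137311525,7604982)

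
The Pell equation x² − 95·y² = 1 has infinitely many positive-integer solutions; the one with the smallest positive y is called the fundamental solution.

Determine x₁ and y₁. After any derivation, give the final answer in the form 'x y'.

39 4

d=95: √d = [9; 1,2,1,18] (ℓ=4, even), read p_3/q_3
i=0: a=9 ⇒ p=9, q=1
i=1: a=1 ⇒ p=10, q=1
i=2: a=2 ⇒ p=29, q=3
i=3: a=1 ⇒ p=39, q=4
→ (39, 4).  Check: 39²=1521, 95·4²=1520, difference 1.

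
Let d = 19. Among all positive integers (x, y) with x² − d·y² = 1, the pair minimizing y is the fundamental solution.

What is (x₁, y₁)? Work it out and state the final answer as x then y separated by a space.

170 39

d=19: √d = [4; 2,1,3,1,2,8] (ℓ=6, even), read p_5/q_5
i=0: a=4 ⇒ p=4, q=1
i=1: a=2 ⇒ p=9, q=2
i=2: a=1 ⇒ p=13, q=3
…
i=4: a=1 ⇒ p=61, q=14
i=5: a=2 ⇒ p=170, q=39
fundamental: x₁=170, y₁=39  (since 28900 − 19·1521 = 1)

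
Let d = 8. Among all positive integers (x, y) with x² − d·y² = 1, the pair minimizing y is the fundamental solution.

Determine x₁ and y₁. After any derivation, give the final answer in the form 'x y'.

3 1

d=8: √d = [2; 1,4] (ℓ=2, even), read p_1/q_1
step 0: (2, 1)  from 2·(1,0) + (0,1)
step 1: (3, 1)  from 1·(2,1) + (1,0)
→ (3, 1).  Check: 3²=9, 8·1²=8, difference 1.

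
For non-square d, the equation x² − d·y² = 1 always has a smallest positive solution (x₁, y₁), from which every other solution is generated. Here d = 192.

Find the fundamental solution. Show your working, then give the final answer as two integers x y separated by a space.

97 7

√192 = [13; 1,5,1,26, …], period ℓ=4 (even) → k=3
a_0=13:  p_0=13·1+0=13,  q_0=13·0+1=1
a_1=1:  p_1=1·13+1=14,  q_1=1·1+0=1
a_2=5:  p_2=5·14+13=83,  q_2=5·1+1=6
a_3=1:  p_3=1·83+14=97,  q_3=1·6+1=7
fundamental: x₁=97, y₁=7  (since 9409 − 192·49 = 1)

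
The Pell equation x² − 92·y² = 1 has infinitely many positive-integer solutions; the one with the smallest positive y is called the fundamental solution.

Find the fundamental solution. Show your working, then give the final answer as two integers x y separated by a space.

√92 → a₀=9, period (1,1,2,4,2,1,1,18); ℓ=8 even so k=7
k=0  a_k=9  p_k/q_k = 9/1
…
k=2  a_k=1  p_k/q_k = 19/2
k=3  a_k=2  p_k/q_k = 48/5
…
k=6  a_k=1  p_k/q_k = 681/71
k=7  a_k=1  p_k/q_k = 1151/120
fundamental: x₁=1151, y₁=120  (since 1324801 − 92·14400 = 1)

1151 120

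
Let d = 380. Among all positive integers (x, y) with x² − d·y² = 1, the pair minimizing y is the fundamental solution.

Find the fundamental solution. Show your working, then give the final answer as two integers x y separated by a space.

39 2

[19; 2,38] for √380; ℓ=2 ⇒ convergent index 1
k=0  a_k=19  p_k/q_k = 19/1
k=1  a_k=2  p_k/q_k = 39/2
fundamental: x₁=39, y₁=2  (since 1521 − 380·4 = 1)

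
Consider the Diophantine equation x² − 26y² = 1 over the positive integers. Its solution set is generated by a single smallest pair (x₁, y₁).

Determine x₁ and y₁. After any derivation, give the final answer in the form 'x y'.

√26 = [5; 10, …], period ℓ=1 (odd) → k=1
a_0=5:  p_0=5·1+0=5,  q_0=5·0+1=1
a_1=10:  p_1=10·5+1=51,  q_1=10·1+0=10
fundamental: x₁=51, y₁=10  (since 2601 − 26·100 = 1)

51 10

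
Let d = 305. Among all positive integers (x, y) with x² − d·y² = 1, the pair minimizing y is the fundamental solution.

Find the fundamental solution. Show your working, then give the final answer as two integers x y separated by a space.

489 28

[17; 2,6,2,34] for √305; ℓ=4 ⇒ convergent index 3
i=0: a=17 ⇒ p=17, q=1
i=1: a=2 ⇒ p=35, q=2
i=2: a=6 ⇒ p=227, q=13
i=3: a=2 ⇒ p=489, q=28
→ (489, 28).  Check: 489²=239121, 305·28²=239120, difference 1.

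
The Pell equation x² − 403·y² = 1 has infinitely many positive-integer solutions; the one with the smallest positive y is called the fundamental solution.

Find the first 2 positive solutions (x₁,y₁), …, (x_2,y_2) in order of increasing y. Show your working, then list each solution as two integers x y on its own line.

669878 33369
897473069767 44706317964

[20; 13,2,1,3,1,3,1,2,13,40] for √403; ℓ=10 ⇒ convergent index 9
i=0: a=20 ⇒ p=20, q=1
…
i=2: a=2 ⇒ p=542, q=27
…
i=4: a=3 ⇒ p=2951, q=147
i=5: a=1 ⇒ p=3754, q=187
…
i=7: a=1 ⇒ p=17967, q=895
i=8: a=2 ⇒ p=50147, q=2498
i=9: a=13 ⇒ p=669878, q=33369
fundamental: x₁=669878, y₁=33369  (since 448736534884 − 403·1113490161 = 1)
k=2:  x_2 = 669878·669878+403·33369·33369 = 897473069767,  y_2 = 669878·33369+33369·669878 = 44706317964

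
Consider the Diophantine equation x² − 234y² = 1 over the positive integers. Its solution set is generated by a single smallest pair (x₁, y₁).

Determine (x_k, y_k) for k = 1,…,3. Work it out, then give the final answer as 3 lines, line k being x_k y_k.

5201 340
54100801 3536680
562756526801 36788545020

[15; 3,2,1,2,1,2,3,30] for √234; ℓ=8 ⇒ convergent index 7
k=0  a_k=15  p_k/q_k = 15/1
k=1  a_k=3  p_k/q_k = 46/3
k=2  a_k=2  p_k/q_k = 107/7
k=3  a_k=1  p_k/q_k = 153/10
…
k=6  a_k=2  p_k/q_k = 1545/101
k=7  a_k=3  p_k/q_k = 5201/340
→ (5201, 340).  Check: 5201²=27050401, 234·340²=27050400, difference 1.
n=2: (5201,340)∘(5201,340) = (5201·5201+234·340·340, 5201·340+340·5201) = (54100801,3536680)
n=3: (54100801,3536680)∘(5201,340) = (5201·54100801+234·340·3536680, 5201·3536680+340·54100801) = (562756526801,36788545020)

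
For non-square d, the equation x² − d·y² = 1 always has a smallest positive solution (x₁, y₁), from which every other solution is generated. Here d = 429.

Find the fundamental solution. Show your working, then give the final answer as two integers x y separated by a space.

√429 → a₀=20, period (1,2,2,9,1,12,1,9,2,2,1,40); ℓ=12 even so k=11
a_0=20:  p_0=20·1+0=20,  q_0=20·0+1=1
a_1=1:  p_1=1·20+1=21,  q_1=1·1+0=1
a_2=2:  p_2=2·21+20=62,  q_2=2·1+1=3
a_3=2:  p_3=2·62+21=145,  q_3=2·3+1=7
a_4=9:  p_4=9·145+62=1367,  q_4=9·7+3=66
a_5=1:  p_5=1·1367+145=1512,  q_5=1·66+7=73
…
a_8=9:  p_8=9·21023+19511=208718,  q_8=9·1015+942=10077
a_9=2:  p_9=2·208718+21023=438459,  q_9=2·10077+1015=21169
a_10=2:  p_10=2·438459+208718=1085636,  q_10=2·21169+10077=52415
a_11=1:  p_11=1·1085636+438459=1524095,  q_11=1·52415+21169=73584
fundamental: x₁=1524095, y₁=73584  (since 2322865569025 − 429·5414605056 = 1)

1524095 73584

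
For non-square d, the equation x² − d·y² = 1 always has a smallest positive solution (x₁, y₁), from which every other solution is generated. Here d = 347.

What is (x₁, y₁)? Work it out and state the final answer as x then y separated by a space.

[18; 1,1,1,2,4,…,1,1,36] for √347; ℓ=14 ⇒ convergent index 13
k=0  a_k=18  p_k/q_k = 18/1
k=1  a_k=1  p_k/q_k = 19/1
k=2  a_k=1  p_k/q_k = 37/2
k=3  a_k=1  p_k/q_k = 56/3
k=4  a_k=2  p_k/q_k = 149/8
…
k=7  a_k=17  p_k/q_k = 14269/766
k=8  a_k=1  p_k/q_k = 15070/809
k=9  a_k=4  p_k/q_k = 74549/4002
…
k=11  a_k=1  p_k/q_k = 238717/12815
k=12  a_k=1  p_k/q_k = 402885/21628
k=13  a_k=1  p_k/q_k = 641602/34443
(x₁, y₁) = (641602, 34443);  641602² − 347·34443² = 1 ✓

641602 34443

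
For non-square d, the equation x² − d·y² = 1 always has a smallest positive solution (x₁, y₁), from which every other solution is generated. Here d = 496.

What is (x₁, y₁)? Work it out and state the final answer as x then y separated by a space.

4620799 207480

d=496: √d = [22; 3,1,2,4,1,…,1,3,44] (ℓ=16, even), read p_15/q_15
i=0: a=22 ⇒ p=22, q=1
i=1: a=3 ⇒ p=67, q=3
…
i=3: a=2 ⇒ p=245, q=11
…
i=7: a=2 ⇒ p=6080, q=273
i=8: a=2 ⇒ p=14543, q=653
i=9: a=2 ⇒ p=35166, q=1579
…
i=11: a=1 ⇒ p=84875, q=3811
i=12: a=4 ⇒ p=389209, q=17476
i=13: a=2 ⇒ p=863293, q=38763
i=14: a=1 ⇒ p=1252502, q=56239
i=15: a=3 ⇒ p=4620799, q=207480
→ (4620799, 207480).  Check: 4620799²=21351783398401, 496·207480²=21351783398400, difference 1.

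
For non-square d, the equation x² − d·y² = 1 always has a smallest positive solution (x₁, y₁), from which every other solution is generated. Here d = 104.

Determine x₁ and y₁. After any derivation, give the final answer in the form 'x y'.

√104 = [10; 5,20, …], period ℓ=2 (even) → k=1
step 0: (10, 1)  from 10·(1,0) + (0,1)
step 1: (51, 5)  from 5·(10,1) + (1,0)
(x₁, y₁) = (51, 5);  51² − 104·5² = 1 ✓

51 5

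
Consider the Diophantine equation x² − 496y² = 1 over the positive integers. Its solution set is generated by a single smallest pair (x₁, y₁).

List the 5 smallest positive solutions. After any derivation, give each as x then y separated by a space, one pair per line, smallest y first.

√496 = [22; 3,1,2,4,1,…,1,3,44, …], period ℓ=16 (even) → k=15
k=0  a_k=22  p_k/q_k = 22/1
…
k=3  a_k=2  p_k/q_k = 245/11
k=4  a_k=4  p_k/q_k = 1069/48
k=5  a_k=1  p_k/q_k = 1314/59
k=6  a_k=1  p_k/q_k = 2383/107
k=7  a_k=2  p_k/q_k = 6080/273
k=8  a_k=2  p_k/q_k = 14543/653
…
k=10  a_k=1  p_k/q_k = 49709/2232
k=11  a_k=1  p_k/q_k = 84875/3811
k=12  a_k=4  p_k/q_k = 389209/17476
k=13  a_k=2  p_k/q_k = 863293/38763
k=14  a_k=1  p_k/q_k = 1252502/56239
k=15  a_k=3  p_k/q_k = 4620799/207480
(x₁, y₁) = (4620799, 207480);  4620799² − 496·207480² = 1 ✓
n=2: (4620799,207480)∘(4620799,207480) = (4620799·4620799+496·207480·207480, 4620799·207480+207480·4620799) = (42703566796801,1917446753040)
n=3: (42703566796801,1917446753040)∘(4620799,207480) = (4620799·42703566796801+496·207480·1917446753040, 4620799·1917446753040+207480·42703566796801) = (394649197502177907199,17720272078000750440)
n=4: (394649197502177907199,17720272078000750440)∘(4620799,207480) = (4620799·394649197502177907199+496·207480·17720272078000750440, 4620799·17720272078000750440+207480·394649197502177907199) = (3647189234337689639247667201,163763630995505661818050080)
n=5: (3647189234337689639247667201,163763630995505661818050080)∘(4620799,207480) = (4620799·3647189234337689639247667201+496·207480·163763630995505661818050080, 4620799·163763630995505661818050080+207480·3647189234337689639247667201) = (33705856733676329245494460531519999,1513437644680785412974289982477400)

4620799 207480
42703566796801 1917446753040
394649197502177907199 17720272078000750440
3647189234337689639247667201 163763630995505661818050080
33705856733676329245494460531519999 1513437644680785412974289982477400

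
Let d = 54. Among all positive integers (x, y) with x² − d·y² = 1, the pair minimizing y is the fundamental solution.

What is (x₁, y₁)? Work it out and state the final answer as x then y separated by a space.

[7; 2,1,6,1,2,14] for √54; ℓ=6 ⇒ convergent index 5
i=0: a=7 ⇒ p=7, q=1
…
i=2: a=1 ⇒ p=22, q=3
i=3: a=6 ⇒ p=147, q=20
i=4: a=1 ⇒ p=169, q=23
i=5: a=2 ⇒ p=485, q=66
(x₁, y₁) = (485, 66);  485² − 54·66² = 1 ✓

485 66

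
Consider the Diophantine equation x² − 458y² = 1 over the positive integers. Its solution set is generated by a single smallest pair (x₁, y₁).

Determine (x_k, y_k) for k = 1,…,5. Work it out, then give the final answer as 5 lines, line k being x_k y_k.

√458 → a₀=21, period (2,2,42); ℓ=3 odd so k=5
k=0  a_k=21  p_k/q_k = 21/1
…
k=3  a_k=42  p_k/q_k = 4537/212
k=4  a_k=2  p_k/q_k = 9181/429
k=5  a_k=2  p_k/q_k = 22899/1070
(x₁, y₁) = (22899, 1070);  22899² − 458·1070² = 1 ✓
(x_2, y_2) = (22899·22899 + 458·1070·1070, 22899·1070 + 1070·22899) = (1048728401, 49003860)
(x_3, y_3) = (22899·1048728401 + 458·1070·49003860, 22899·49003860 + 1070·1048728401) = (48029663286099, 2244278779210)
(x_4, y_4) = (22899·48029663286099 + 458·1070·2244278779210, 22899·2244278779210 + 1070·48029663286099) = (2199662518128033601, 102783479481255720)
(x_5, y_5) = (22899·2199662518128033601 + 458·1070·102783479481255720, 22899·102783479481255720 + 1070·2199662518128033601) = (100740143957198019572499, 4707277791038270685350)

22899 1070
1048728401 49003860
48029663286099 2244278779210
2199662518128033601 102783479481255720
100740143957198019572499 4707277791038270685350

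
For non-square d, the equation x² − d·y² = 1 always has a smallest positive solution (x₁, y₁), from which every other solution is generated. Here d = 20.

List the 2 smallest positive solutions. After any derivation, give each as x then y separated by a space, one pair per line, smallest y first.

[4; 2,8] for √20; ℓ=2 ⇒ convergent index 1
a_0=4:  p_0=4·1+0=4,  q_0=4·0+1=1
a_1=2:  p_1=2·4+1=9,  q_1=2·1+0=2
→ (9, 2).  Check: 9²=81, 20·2²=80, difference 1.
(x_2, y_2) = (9·9 + 20·2·2, 9·2 + 2·9) = (161, 36)

9 2
161 36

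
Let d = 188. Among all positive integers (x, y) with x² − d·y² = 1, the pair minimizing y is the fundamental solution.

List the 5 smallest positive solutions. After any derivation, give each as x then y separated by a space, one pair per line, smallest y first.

4607 336
42448897 3095904
391124132351 28525659120
3603817713033217 262835420035776
33205576016763929087 2421765531683980944

√188 = [13; 1,2,2,6,2,2,1,26, …], period ℓ=8 (even) → k=7
k=0  a_k=13  p_k/q_k = 13/1
k=1  a_k=1  p_k/q_k = 14/1
k=2  a_k=2  p_k/q_k = 41/3
…
k=6  a_k=2  p_k/q_k = 3277/239
k=7  a_k=1  p_k/q_k = 4607/336
fundamental: x₁=4607, y₁=336  (since 21224449 − 188·112896 = 1)
n=2: (4607,336)∘(4607,336) = (4607·4607+188·336·336, 4607·336+336·4607) = (42448897,3095904)
n=3: (42448897,3095904)∘(4607,336) = (4607·42448897+188·336·3095904, 4607·3095904+336·42448897) = (391124132351,28525659120)
n=4: (391124132351,28525659120)∘(4607,336) = (4607·391124132351+188·336·28525659120, 4607·28525659120+336·391124132351) = (3603817713033217,262835420035776)
n=5: (3603817713033217,262835420035776)∘(4607,336) = (4607·3603817713033217+188·336·262835420035776, 4607·262835420035776+336·3603817713033217) = (33205576016763929087,2421765531683980944)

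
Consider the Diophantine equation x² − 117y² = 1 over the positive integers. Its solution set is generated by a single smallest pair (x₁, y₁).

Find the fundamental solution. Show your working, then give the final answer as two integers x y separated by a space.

[10; 1,4,2,4,1,20] for √117; ℓ=6 ⇒ convergent index 5
a_0=10:  p_0=10·1+0=10,  q_0=10·0+1=1
…
a_2=4:  p_2=4·11+10=54,  q_2=4·1+1=5
…
a_4=4:  p_4=4·119+54=530,  q_4=4·11+5=49
a_5=1:  p_5=1·530+119=649,  q_5=1·49+11=60
→ (649, 60).  Check: 649²=421201, 117·60²=421200, difference 1.

649 60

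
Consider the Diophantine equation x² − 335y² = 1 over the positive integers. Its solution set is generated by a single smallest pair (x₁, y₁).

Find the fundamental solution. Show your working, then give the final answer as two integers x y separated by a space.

[18; 3,3,3,36] for √335; ℓ=4 ⇒ convergent index 3
k=0  a_k=18  p_k/q_k = 18/1
…
k=2  a_k=3  p_k/q_k = 183/10
k=3  a_k=3  p_k/q_k = 604/33
(x₁, y₁) = (604, 33);  604² − 335·33² = 1 ✓

604 33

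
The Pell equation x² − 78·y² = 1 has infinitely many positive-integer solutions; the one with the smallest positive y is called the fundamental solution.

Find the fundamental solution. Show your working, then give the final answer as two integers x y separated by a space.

53 6

d=78: √d = [8; 1,4,1,16] (ℓ=4, even), read p_3/q_3
a_0=8:  p_0=8·1+0=8,  q_0=8·0+1=1
a_1=1:  p_1=1·8+1=9,  q_1=1·1+0=1
a_2=4:  p_2=4·9+8=44,  q_2=4·1+1=5
a_3=1:  p_3=1·44+9=53,  q_3=1·5+1=6
→ (53, 6).  Check: 53²=2809, 78·6²=2808, difference 1.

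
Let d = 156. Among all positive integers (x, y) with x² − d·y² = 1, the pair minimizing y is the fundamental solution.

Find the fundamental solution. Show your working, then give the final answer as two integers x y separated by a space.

25 2

d=156: √d = [12; 2,24] (ℓ=2, even), read p_1/q_1
step 0: (12, 1)  from 12·(1,0) + (0,1)
step 1: (25, 2)  from 2·(12,1) + (1,0)
(x₁, y₁) = (25, 2);  25² − 156·2² = 1 ✓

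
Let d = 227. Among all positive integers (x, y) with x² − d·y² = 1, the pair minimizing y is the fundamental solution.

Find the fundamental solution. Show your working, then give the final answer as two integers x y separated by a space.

√227 = [15; 15,30, …], period ℓ=2 (even) → k=1
step 0: (15, 1)  from 15·(1,0) + (0,1)
step 1: (226, 15)  from 15·(15,1) + (1,0)
fundamental: x₁=226, y₁=15  (since 51076 − 227·225 = 1)

226 15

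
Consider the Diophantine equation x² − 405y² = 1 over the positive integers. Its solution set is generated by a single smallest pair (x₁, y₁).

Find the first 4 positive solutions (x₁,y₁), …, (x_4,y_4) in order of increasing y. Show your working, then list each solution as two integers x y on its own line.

d=405: √d = [20; 8,40] (ℓ=2, even), read p_1/q_1
i=0: a=20 ⇒ p=20, q=1
i=1: a=8 ⇒ p=161, q=8
fundamental: x₁=161, y₁=8  (since 25921 − 405·64 = 1)
k=2:  x_2 = 161·161+405·8·8 = 51841,  y_2 = 161·8+8·161 = 2576
k=3:  x_3 = 161·51841+405·8·2576 = 16692641,  y_3 = 161·2576+8·51841 = 829464
k=4:  x_4 = 161·16692641+405·8·829464 = 5374978561,  y_4 = 161·829464+8·16692641 = 267084832

161 8
51841 2576
16692641 829464
5374978561 267084832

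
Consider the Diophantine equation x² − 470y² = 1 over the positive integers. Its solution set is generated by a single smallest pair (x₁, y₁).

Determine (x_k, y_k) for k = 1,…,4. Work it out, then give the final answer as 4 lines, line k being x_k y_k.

1691 78
5718961 263796
19341524411 892157994
65413029839041 3017278071912

√470 → a₀=21, period (1,2,8,2,1,42); ℓ=6 even so k=5
k=0  a_k=21  p_k/q_k = 21/1
k=1  a_k=1  p_k/q_k = 22/1
k=2  a_k=2  p_k/q_k = 65/3
k=3  a_k=8  p_k/q_k = 542/25
k=4  a_k=2  p_k/q_k = 1149/53
k=5  a_k=1  p_k/q_k = 1691/78
(x₁, y₁) = (1691, 78);  1691² − 470·78² = 1 ✓
n=2: (1691,78)∘(1691,78) = (1691·1691+470·78·78, 1691·78+78·1691) = (5718961,263796)
n=3: (5718961,263796)∘(1691,78) = (1691·5718961+470·78·263796, 1691·263796+78·5718961) = (19341524411,892157994)
n=4: (19341524411,892157994)∘(1691,78) = (1691·19341524411+470·78·892157994, 1691·892157994+78·19341524411) = (65413029839041,3017278071912)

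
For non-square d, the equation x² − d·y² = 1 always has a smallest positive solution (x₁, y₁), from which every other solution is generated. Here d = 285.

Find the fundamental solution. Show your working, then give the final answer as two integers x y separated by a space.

2431 144

√285 = [16; 1,7,2,7,1,32, …], period ℓ=6 (even) → k=5
i=0: a=16 ⇒ p=16, q=1
…
i=4: a=7 ⇒ p=2144, q=127
i=5: a=1 ⇒ p=2431, q=144
→ (2431, 144).  Check: 2431²=5909761, 285·144²=5909760, difference 1.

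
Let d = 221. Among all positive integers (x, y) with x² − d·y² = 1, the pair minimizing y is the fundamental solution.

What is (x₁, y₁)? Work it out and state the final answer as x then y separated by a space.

√221 → a₀=14, period (1,6,2,6,1,28); ℓ=6 even so k=5
k=0  a_k=14  p_k/q_k = 14/1
k=1  a_k=1  p_k/q_k = 15/1
…
k=4  a_k=6  p_k/q_k = 1442/97
k=5  a_k=1  p_k/q_k = 1665/112
fundamental: x₁=1665, y₁=112  (since 2772225 − 221·12544 = 1)

1665 112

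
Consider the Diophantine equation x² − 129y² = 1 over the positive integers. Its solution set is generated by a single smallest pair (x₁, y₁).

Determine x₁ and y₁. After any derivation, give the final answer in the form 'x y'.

16855 1484

√129 → a₀=11, period (2,1,3,1,6,1,3,1,2,22); ℓ=10 even so k=9
a_0=11:  p_0=11·1+0=11,  q_0=11·0+1=1
a_1=2:  p_1=2·11+1=23,  q_1=2·1+0=2
a_2=1:  p_2=1·23+11=34,  q_2=1·2+1=3
a_3=3:  p_3=3·34+23=125,  q_3=3·3+2=11
a_4=1:  p_4=1·125+34=159,  q_4=1·11+3=14
…
a_7=3:  p_7=3·1238+1079=4793,  q_7=3·109+95=422
a_8=1:  p_8=1·4793+1238=6031,  q_8=1·422+109=531
a_9=2:  p_9=2·6031+4793=16855,  q_9=2·531+422=1484
→ (16855, 1484).  Check: 16855²=284091025, 129·1484²=284091024, difference 1.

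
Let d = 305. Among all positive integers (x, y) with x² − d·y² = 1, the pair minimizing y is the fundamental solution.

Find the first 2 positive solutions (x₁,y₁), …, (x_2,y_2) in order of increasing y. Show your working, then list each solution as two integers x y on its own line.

√305 = [17; 2,6,2,34, …], period ℓ=4 (even) → k=3
step 0: (17, 1)  from 17·(1,0) + (0,1)
step 1: (35, 2)  from 2·(17,1) + (1,0)
step 2: (227, 13)  from 6·(35,2) + (17,1)
step 3: (489, 28)  from 2·(227,13) + (35,2)
fundamental: x₁=489, y₁=28  (since 239121 − 305·784 = 1)
k=2:  x_2 = 489·489+305·28·28 = 478241,  y_2 = 489·28+28·489 = 27384

489 28
478241 27384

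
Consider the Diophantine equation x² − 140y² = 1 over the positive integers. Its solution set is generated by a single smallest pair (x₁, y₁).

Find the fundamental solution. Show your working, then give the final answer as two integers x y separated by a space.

√140 = [11; 1,4,1,22, …], period ℓ=4 (even) → k=3
k=0  a_k=11  p_k/q_k = 11/1
k=1  a_k=1  p_k/q_k = 12/1
k=2  a_k=4  p_k/q_k = 59/5
k=3  a_k=1  p_k/q_k = 71/6
fundamental: x₁=71, y₁=6  (since 5041 − 140·36 = 1)

71 6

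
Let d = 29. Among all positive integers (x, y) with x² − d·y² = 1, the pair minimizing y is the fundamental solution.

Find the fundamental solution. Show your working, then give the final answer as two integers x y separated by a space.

√29 → a₀=5, period (2,1,1,2,10); ℓ=5 odd so k=9
a_0=5:  p_0=5·1+0=5,  q_0=5·0+1=1
a_1=2:  p_1=2·5+1=11,  q_1=2·1+0=2
…
a_3=1:  p_3=1·16+11=27,  q_3=1·3+2=5
…
a_6=2:  p_6=2·727+70=1524,  q_6=2·135+13=283
…
a_8=1:  p_8=1·2251+1524=3775,  q_8=1·418+283=701
a_9=2:  p_9=2·3775+2251=9801,  q_9=2·701+418=1820
fundamental: x₁=9801, y₁=1820  (since 96059601 − 29·3312400 = 1)

9801 1820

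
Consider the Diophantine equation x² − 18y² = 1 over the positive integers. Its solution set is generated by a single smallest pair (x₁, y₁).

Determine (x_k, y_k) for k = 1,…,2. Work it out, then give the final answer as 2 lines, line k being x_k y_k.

√18 = [4; 4,8, …], period ℓ=2 (even) → k=1
i=0: a=4 ⇒ p=4, q=1
i=1: a=4 ⇒ p=17, q=4
(x₁, y₁) = (17, 4);  17² − 18·4² = 1 ✓
(17+4√18)^2 = 577 + 136√18

17 4
577 136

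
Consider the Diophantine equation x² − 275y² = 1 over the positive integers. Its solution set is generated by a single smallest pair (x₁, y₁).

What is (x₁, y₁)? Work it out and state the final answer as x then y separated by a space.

199 12

√275 = [16; 1,1,2,1,1,32, …], period ℓ=6 (even) → k=5
k=0  a_k=16  p_k/q_k = 16/1
k=1  a_k=1  p_k/q_k = 17/1
k=2  a_k=1  p_k/q_k = 33/2
k=3  a_k=2  p_k/q_k = 83/5
k=4  a_k=1  p_k/q_k = 116/7
k=5  a_k=1  p_k/q_k = 199/12
(x₁, y₁) = (199, 12);  199² − 275·12² = 1 ✓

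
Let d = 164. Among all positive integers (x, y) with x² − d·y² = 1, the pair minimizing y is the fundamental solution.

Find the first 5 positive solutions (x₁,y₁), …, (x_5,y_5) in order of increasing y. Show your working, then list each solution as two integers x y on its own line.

2049 160
8396801 655680
34410088449 2686976480
141012534067201 11011228959360
577869330197301249 45124013588480800

√164 → a₀=12, period (1,4,6,4,1,24); ℓ=6 even so k=5
step 0: (12, 1)  from 12·(1,0) + (0,1)
…
step 2: (64, 5)  from 4·(13,1) + (12,1)
step 3: (397, 31)  from 6·(64,5) + (13,1)
step 4: (1652, 129)  from 4·(397,31) + (64,5)
step 5: (2049, 160)  from 1·(1652,129) + (397,31)
(x₁, y₁) = (2049, 160);  2049² − 164·160² = 1 ✓
(x_2, y_2) = (2049·2049 + 164·160·160, 2049·160 + 160·2049) = (8396801, 655680)
(x_3, y_3) = (2049·8396801 + 164·160·655680, 2049·655680 + 160·8396801) = (34410088449, 2686976480)
(x_4, y_4) = (2049·34410088449 + 164·160·2686976480, 2049·2686976480 + 160·34410088449) = (141012534067201, 11011228959360)
(x_5, y_5) = (2049·141012534067201 + 164·160·11011228959360, 2049·11011228959360 + 160·141012534067201) = (577869330197301249, 45124013588480800)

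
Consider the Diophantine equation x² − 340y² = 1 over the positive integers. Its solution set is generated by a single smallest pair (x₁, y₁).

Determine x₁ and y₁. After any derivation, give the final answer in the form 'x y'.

285769 15498

[18; 2,3,1,1,1,…,3,2,36] for √340; ℓ=14 ⇒ convergent index 13
k=0  a_k=18  p_k/q_k = 18/1
k=1  a_k=2  p_k/q_k = 37/2
k=2  a_k=3  p_k/q_k = 129/7
k=3  a_k=1  p_k/q_k = 166/9
…
k=5  a_k=1  p_k/q_k = 461/25
k=6  a_k=1  p_k/q_k = 756/41
k=7  a_k=8  p_k/q_k = 6509/353
k=8  a_k=1  p_k/q_k = 7265/394
k=9  a_k=1  p_k/q_k = 13774/747
k=10  a_k=1  p_k/q_k = 21039/1141
k=11  a_k=1  p_k/q_k = 34813/1888
k=12  a_k=3  p_k/q_k = 125478/6805
k=13  a_k=2  p_k/q_k = 285769/15498
fundamental: x₁=285769, y₁=15498  (since 81663921361 − 340·240188004 = 1)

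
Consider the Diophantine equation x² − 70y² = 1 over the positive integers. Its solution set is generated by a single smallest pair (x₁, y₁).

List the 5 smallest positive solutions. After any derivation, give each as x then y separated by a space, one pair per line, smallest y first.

251 30
126001 15060
63252251 7560090
31752504001 3795150120
15939693756251 1905157800150

[8; 2,1,2,1,2,16] for √70; ℓ=6 ⇒ convergent index 5
i=0: a=8 ⇒ p=8, q=1
…
i=3: a=2 ⇒ p=67, q=8
i=4: a=1 ⇒ p=92, q=11
i=5: a=2 ⇒ p=251, q=30
→ (251, 30).  Check: 251²=63001, 70·30²=63000, difference 1.
(251+30√70)^2 = 126001 + 15060√70
(251+30√70)^3 = 63252251 + 7560090√70
(251+30√70)^4 = 31752504001 + 3795150120√70
(251+30√70)^5 = 15939693756251 + 1905157800150√70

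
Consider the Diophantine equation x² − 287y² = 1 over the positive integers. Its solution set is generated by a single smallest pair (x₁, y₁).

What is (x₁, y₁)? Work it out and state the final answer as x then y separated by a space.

[16; 1,15,1,32] for √287; ℓ=4 ⇒ convergent index 3
step 0: (16, 1)  from 16·(1,0) + (0,1)
…
step 2: (271, 16)  from 15·(17,1) + (16,1)
step 3: (288, 17)  from 1·(271,16) + (17,1)
(x₁, y₁) = (288, 17);  288² − 287·17² = 1 ✓

288 17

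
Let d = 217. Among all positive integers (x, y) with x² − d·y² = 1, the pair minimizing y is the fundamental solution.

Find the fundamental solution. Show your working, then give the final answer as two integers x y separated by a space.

√217 = [14; 1,2,1,2,1,…,2,1,28, …], period ℓ=16 (even) → k=15
k=0  a_k=14  p_k/q_k = 14/1
…
k=4  a_k=2  p_k/q_k = 162/11
…
k=6  a_k=1  p_k/q_k = 383/26
…
k=8  a_k=4  p_k/q_k = 15055/1022
…
k=10  a_k=1  p_k/q_k = 154218/10469
k=11  a_k=1  p_k/q_k = 293381/19916
k=12  a_k=2  p_k/q_k = 740980/50301
…
k=14  a_k=2  p_k/q_k = 2809702/190735
k=15  a_k=1  p_k/q_k = 3844063/260952
fundamental: x₁=3844063, y₁=260952  (since 14776820347969 − 217·68095946304 = 1)

3844063 260952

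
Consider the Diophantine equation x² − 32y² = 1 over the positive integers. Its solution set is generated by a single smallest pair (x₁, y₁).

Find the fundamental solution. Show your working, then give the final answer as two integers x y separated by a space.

17 3

√32 = [5; 1,1,1,10, …], period ℓ=4 (even) → k=3
a_0=5:  p_0=5·1+0=5,  q_0=5·0+1=1
a_1=1:  p_1=1·5+1=6,  q_1=1·1+0=1
a_2=1:  p_2=1·6+5=11,  q_2=1·1+1=2
a_3=1:  p_3=1·11+6=17,  q_3=1·2+1=3
fundamental: x₁=17, y₁=3  (since 289 − 32·9 = 1)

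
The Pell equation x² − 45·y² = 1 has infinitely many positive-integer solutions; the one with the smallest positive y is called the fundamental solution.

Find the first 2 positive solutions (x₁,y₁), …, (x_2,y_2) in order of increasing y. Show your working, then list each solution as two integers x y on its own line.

161 24
51841 7728

√45 → a₀=6, period (1,2,2,2,1,12); ℓ=6 even so k=5
i=0: a=6 ⇒ p=6, q=1
i=1: a=1 ⇒ p=7, q=1
i=2: a=2 ⇒ p=20, q=3
i=3: a=2 ⇒ p=47, q=7
i=4: a=2 ⇒ p=114, q=17
i=5: a=1 ⇒ p=161, q=24
(x₁, y₁) = (161, 24);  161² − 45·24² = 1 ✓
(x_2, y_2) = (161·161 + 45·24·24, 161·24 + 24·161) = (51841, 7728)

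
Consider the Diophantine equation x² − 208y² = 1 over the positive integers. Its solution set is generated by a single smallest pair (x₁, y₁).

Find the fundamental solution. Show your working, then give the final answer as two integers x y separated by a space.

649 45

√208 = [14; 2,2,1,2,2,28, …], period ℓ=6 (even) → k=5
step 0: (14, 1)  from 14·(1,0) + (0,1)
…
step 4: (274, 19)  from 2·(101,7) + (72,5)
step 5: (649, 45)  from 2·(274,19) + (101,7)
→ (649, 45).  Check: 649²=421201, 208·45²=421200, difference 1.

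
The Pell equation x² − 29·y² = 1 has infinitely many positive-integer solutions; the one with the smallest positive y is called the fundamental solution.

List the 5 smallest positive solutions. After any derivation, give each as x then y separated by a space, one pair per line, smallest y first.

√29 = [5; 2,1,1,2,10, …], period ℓ=5 (odd) → k=9
a_0=5:  p_0=5·1+0=5,  q_0=5·0+1=1
a_1=2:  p_1=2·5+1=11,  q_1=2·1+0=2
…
a_3=1:  p_3=1·16+11=27,  q_3=1·3+2=5
a_4=2:  p_4=2·27+16=70,  q_4=2·5+3=13
a_5=10:  p_5=10·70+27=727,  q_5=10·13+5=135
a_6=2:  p_6=2·727+70=1524,  q_6=2·135+13=283
a_7=1:  p_7=1·1524+727=2251,  q_7=1·283+135=418
a_8=1:  p_8=1·2251+1524=3775,  q_8=1·418+283=701
a_9=2:  p_9=2·3775+2251=9801,  q_9=2·701+418=1820
→ (9801, 1820).  Check: 9801²=96059601, 29·1820²=96059600, difference 1.
n=2: (9801,1820)∘(9801,1820) = (9801·9801+29·1820·1820, 9801·1820+1820·9801) = (192119201,35675640)
n=3: (192119201,35675640)∘(9801,1820) = (9801·192119201+29·1820·35675640, 9801·35675640+1820·192119201) = (3765920568201,699313893460)
n=4: (3765920568201,699313893460)∘(9801,1820) = (9801·3765920568201+29·1820·699313893460, 9801·699313893460+1820·3765920568201) = (73819574785756801,13707950903927280)
n=5: (73819574785756801,13707950903927280)∘(9801,1820) = (9801·73819574785756801+29·1820·13707950903927280, 9801·13707950903927280+1820·73819574785756801) = (1447011301184484245001,268703252919468649100)

9801 1820
192119201 35675640
3765920568201 699313893460
73819574785756801 13707950903927280
1447011301184484245001 268703252919468649100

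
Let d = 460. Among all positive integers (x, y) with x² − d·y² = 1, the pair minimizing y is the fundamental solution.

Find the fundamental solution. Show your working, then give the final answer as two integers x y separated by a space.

√460 = [21; 2,4,3,1,2,10,2,1,3,4,2,42, …], period ℓ=12 (even) → k=11
k=0  a_k=21  p_k/q_k = 21/1
…
k=3  a_k=3  p_k/q_k = 622/29
k=4  a_k=1  p_k/q_k = 815/38
k=5  a_k=2  p_k/q_k = 2252/105
k=6  a_k=10  p_k/q_k = 23335/1088
…
k=8  a_k=1  p_k/q_k = 72257/3369
k=9  a_k=3  p_k/q_k = 265693/12388
k=10  a_k=4  p_k/q_k = 1135029/52921
k=11  a_k=2  p_k/q_k = 2535751/118230
(x₁, y₁) = (2535751, 118230);  2535751² − 460·118230² = 1 ✓

2535751 118230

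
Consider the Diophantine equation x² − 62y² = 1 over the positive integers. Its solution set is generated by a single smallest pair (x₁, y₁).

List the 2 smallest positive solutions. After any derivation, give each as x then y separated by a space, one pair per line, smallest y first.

√62 → a₀=7, period (1,6,1,14); ℓ=4 even so k=3
k=0  a_k=7  p_k/q_k = 7/1
k=1  a_k=1  p_k/q_k = 8/1
k=2  a_k=6  p_k/q_k = 55/7
k=3  a_k=1  p_k/q_k = 63/8
fundamental: x₁=63, y₁=8  (since 3969 − 62·64 = 1)
n=2: (63,8)∘(63,8) = (63·63+62·8·8, 63·8+8·63) = (7937,1008)

63 8
7937 1008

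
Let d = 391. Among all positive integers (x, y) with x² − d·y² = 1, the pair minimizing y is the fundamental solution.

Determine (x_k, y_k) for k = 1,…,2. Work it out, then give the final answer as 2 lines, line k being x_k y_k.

7338680 371133
107712448284799 5447252648880

√391 → a₀=19, period (1,3,2,2,1,…,3,1,38); ℓ=16 even so k=15
step 0: (19, 1)  from 19·(1,0) + (0,1)
step 1: (20, 1)  from 1·(19,1) + (1,0)
…
step 3: (178, 9)  from 2·(79,4) + (20,1)
…
step 5: (613, 31)  from 1·(435,22) + (178,9)
step 6: (1048, 53)  from 1·(613,31) + (435,22)
step 7: (2709, 137)  from 2·(1048,53) + (613,31)
step 8: (52519, 2656)  from 19·(2709,137) + (1048,53)
step 9: (107747, 5449)  from 2·(52519,2656) + (2709,137)
step 10: (160266, 8105)  from 1·(107747,5449) + (52519,2656)
…
step 12: (696292, 35213)  from 2·(268013,13554) + (160266,8105)
…
step 14: (5678083, 287153)  from 3·(1660597,83980) + (696292,35213)
step 15: (7338680, 371133)  from 1·(5678083,287153) + (1660597,83980)
(x₁, y₁) = (7338680, 371133);  7338680² − 391·371133² = 1 ✓
(x_2, y_2) = (7338680·7338680 + 391·371133·371133, 7338680·371133 + 371133·7338680) = (107712448284799, 5447252648880)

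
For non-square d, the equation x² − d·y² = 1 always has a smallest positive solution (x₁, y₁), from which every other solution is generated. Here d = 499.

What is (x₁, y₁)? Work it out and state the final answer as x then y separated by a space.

√499 → a₀=22, period (2,1,21,1,2,44); ℓ=6 even so k=5
a_0=22:  p_0=22·1+0=22,  q_0=22·0+1=1
…
a_2=1:  p_2=1·45+22=67,  q_2=1·2+1=3
…
a_4=1:  p_4=1·1452+67=1519,  q_4=1·65+3=68
a_5=2:  p_5=2·1519+1452=4490,  q_5=2·68+65=201
fundamental: x₁=4490, y₁=201  (since 20160100 − 499·40401 = 1)

4490 201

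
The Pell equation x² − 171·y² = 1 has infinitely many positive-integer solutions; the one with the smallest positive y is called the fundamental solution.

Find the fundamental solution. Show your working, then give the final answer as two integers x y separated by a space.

[13; 13,26] for √171; ℓ=2 ⇒ convergent index 1
k=0  a_k=13  p_k/q_k = 13/1
k=1  a_k=13  p_k/q_k = 170/13
(x₁, y₁) = (170, 13);  170² − 171·13² = 1 ✓

170 13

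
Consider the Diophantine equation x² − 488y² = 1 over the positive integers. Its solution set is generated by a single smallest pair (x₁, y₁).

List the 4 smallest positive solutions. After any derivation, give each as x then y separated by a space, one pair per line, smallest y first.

[22; 11,44] for √488; ℓ=2 ⇒ convergent index 1
a_0=22:  p_0=22·1+0=22,  q_0=22·0+1=1
a_1=11:  p_1=11·22+1=243,  q_1=11·1+0=11
(x₁, y₁) = (243, 11);  243² − 488·11² = 1 ✓
(x_2, y_2) = (243·243 + 488·11·11, 243·11 + 11·243) = (118097, 5346)
(x_3, y_3) = (243·118097 + 488·11·5346, 243·5346 + 11·118097) = (57394899, 2598145)
(x_4, y_4) = (243·57394899 + 488·11·2598145, 243·2598145 + 11·57394899) = (27893802817, 1262693124)

243 11
118097 5346
57394899 2598145
27893802817 1262693124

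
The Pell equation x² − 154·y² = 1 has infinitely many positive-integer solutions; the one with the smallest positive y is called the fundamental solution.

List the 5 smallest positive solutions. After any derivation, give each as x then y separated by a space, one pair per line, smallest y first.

21295 1716
906954049 73084440
38627172925615 3112666297884
1645131293994988801 132568457553795120
70066141772619400108975 5646090604103467862916

√154 → a₀=12, period (2,2,3,1,2,1,3,2,2,24); ℓ=10 even so k=9
a_0=12:  p_0=12·1+0=12,  q_0=12·0+1=1
a_1=2:  p_1=2·12+1=25,  q_1=2·1+0=2
…
a_3=3:  p_3=3·62+25=211,  q_3=3·5+2=17
a_4=1:  p_4=1·211+62=273,  q_4=1·17+5=22
…
a_6=1:  p_6=1·757+273=1030,  q_6=1·61+22=83
…
a_8=2:  p_8=2·3847+1030=8724,  q_8=2·310+83=703
a_9=2:  p_9=2·8724+3847=21295,  q_9=2·703+310=1716
→ (21295, 1716).  Check: 21295²=453477025, 154·1716²=453477024, difference 1.
n=2: (21295,1716)∘(21295,1716) = (21295·21295+154·1716·1716, 21295·1716+1716·21295) = (906954049,73084440)
n=3: (906954049,73084440)∘(21295,1716) = (21295·906954049+154·1716·73084440, 21295·73084440+1716·906954049) = (38627172925615,3112666297884)
n=4: (38627172925615,3112666297884)∘(21295,1716) = (21295·38627172925615+154·1716·3112666297884, 21295·3112666297884+1716·38627172925615) = (1645131293994988801,132568457553795120)
n=5: (1645131293994988801,132568457553795120)∘(21295,1716) = (21295·1645131293994988801+154·1716·132568457553795120, 21295·132568457553795120+1716·1645131293994988801) = (70066141772619400108975,5646090604103467862916)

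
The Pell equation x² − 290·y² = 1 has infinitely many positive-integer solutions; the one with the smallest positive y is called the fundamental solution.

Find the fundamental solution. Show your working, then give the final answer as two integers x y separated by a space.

579 34

d=290: √d = [17; 34] (ℓ=1, odd), read p_1/q_1
a_0=17:  p_0=17·1+0=17,  q_0=17·0+1=1
a_1=34:  p_1=34·17+1=579,  q_1=34·1+0=34
→ (579, 34).  Check: 579²=335241, 290·34²=335240, difference 1.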